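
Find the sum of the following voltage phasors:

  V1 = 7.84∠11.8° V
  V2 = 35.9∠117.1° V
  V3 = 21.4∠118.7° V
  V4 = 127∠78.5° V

Step 1 — Convert each phasor to rectangular form:
  V1 = 7.84·(cos(11.8°) + j·sin(11.8°)) = 7.674 + j1.603 V
  V2 = 35.9·(cos(117.1°) + j·sin(117.1°)) = -16.35 + j31.96 V
  V3 = 21.4·(cos(118.7°) + j·sin(118.7°)) = -10.28 + j18.77 V
  V4 = 127·(cos(78.5°) + j·sin(78.5°)) = 25.32 + j124.5 V
Step 2 — Sum components: V_total = 6.363 + j176.8 V.
Step 3 — Convert to polar: |V_total| = 176.9 V, ∠V_total = 87.9°.

V_total = 176.9∠87.9° V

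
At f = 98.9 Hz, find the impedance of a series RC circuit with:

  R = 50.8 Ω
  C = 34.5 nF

Step 1 — Angular frequency: ω = 2π·f = 2π·98.9 = 621.4 rad/s.
Step 2 — Component impedances:
  R: Z = R = 50.8 Ω
  C: Z = 1/(jωC) = -j/(ω·C) = 0 - j4.664e+04 Ω
Step 3 — Series combination: Z_total = R + C = 50.8 - j4.664e+04 Ω = 4.664e+04∠-89.9° Ω.

Z = 50.8 - j4.664e+04 Ω = 4.664e+04∠-89.9° Ω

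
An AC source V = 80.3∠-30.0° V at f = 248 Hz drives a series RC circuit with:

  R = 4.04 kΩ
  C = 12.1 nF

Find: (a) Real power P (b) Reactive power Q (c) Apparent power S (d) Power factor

Step 1 — Angular frequency: ω = 2π·f = 2π·248 = 1558 rad/s.
Step 2 — Component impedances:
  R: Z = R = 4040 Ω
  C: Z = 1/(jωC) = -j/(ω·C) = 0 - j5.304e+04 Ω
Step 3 — Series combination: Z_total = R + C = 4040 - j5.304e+04 Ω = 5.319e+04∠-85.6° Ω.
Step 4 — Source phasor: V = 80.3∠-30.0° V = 69.54 - j40.15 V.
Step 5 — Current: I = V / Z = 0.0008519 + j0.001246 A = 0.00151∠55.6° A.
Step 6 — Complex power: S = V·I* = 0.009207 - j0.1209 VA.
Step 7 — Real power: P = Re(S) = 0.009207 W.
Step 8 — Reactive power: Q = Im(S) = -0.1209 VAR.
Step 9 — Apparent power: |S| = 0.1212 VA.
Step 10 — Power factor: PF = P/|S| = 0.07595 (leading).

(a) P = 0.009207 W  (b) Q = -0.1209 VAR  (c) S = 0.1212 VA  (d) PF = 0.07595 (leading)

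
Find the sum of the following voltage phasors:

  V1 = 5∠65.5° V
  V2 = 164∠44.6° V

Step 1 — Convert each phasor to rectangular form:
  V1 = 5·(cos(65.5°) + j·sin(65.5°)) = 2.073 + j4.55 V
  V2 = 164·(cos(44.6°) + j·sin(44.6°)) = 116.8 + j115.2 V
Step 2 — Sum components: V_total = 118.8 + j119.7 V.
Step 3 — Convert to polar: |V_total| = 168.7 V, ∠V_total = 45.2°.

V_total = 168.7∠45.2° V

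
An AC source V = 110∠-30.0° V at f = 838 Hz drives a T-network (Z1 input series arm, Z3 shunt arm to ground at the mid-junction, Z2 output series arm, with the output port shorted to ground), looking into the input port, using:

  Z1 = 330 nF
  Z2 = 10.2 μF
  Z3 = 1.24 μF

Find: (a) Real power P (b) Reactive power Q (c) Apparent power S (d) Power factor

Step 1 — Angular frequency: ω = 2π·f = 2π·838 = 5265 rad/s.
Step 2 — Component impedances:
  Z1: Z = 1/(jωC) = -j/(ω·C) = 0 - j575.5 Ω
  Z2: Z = 1/(jωC) = -j/(ω·C) = 0 - j18.62 Ω
  Z3: Z = 1/(jωC) = -j/(ω·C) = 0 - j153.2 Ω
Step 3 — With the output port shorted to ground, the output series arm Z2 runs from the junction to ground; the shunt arm Z3 also runs from the junction to ground. They appear in parallel: Z3 || Z2 = 0 - j16.6 Ω.
Step 4 — Series with input arm Z1: Z_in = Z1 + (Z3 || Z2) = 0 - j592.1 Ω = 592.1∠-90.0° Ω.
Step 5 — Source phasor: V = 110∠-30.0° V = 95.26 - j55 V.
Step 6 — Current: I = V / Z = 0.09289 + j0.1609 A = 0.1858∠60.0° A.
Step 7 — Complex power: S = V·I* = 0 - j20.43 VA.
Step 8 — Real power: P = Re(S) = 0 W.
Step 9 — Reactive power: Q = Im(S) = -20.43 VAR.
Step 10 — Apparent power: |S| = 20.43 VA.
Step 11 — Power factor: PF = P/|S| = 0 (leading).

(a) P = 0 W  (b) Q = -20.43 VAR  (c) S = 20.43 VA  (d) PF = 0 (leading)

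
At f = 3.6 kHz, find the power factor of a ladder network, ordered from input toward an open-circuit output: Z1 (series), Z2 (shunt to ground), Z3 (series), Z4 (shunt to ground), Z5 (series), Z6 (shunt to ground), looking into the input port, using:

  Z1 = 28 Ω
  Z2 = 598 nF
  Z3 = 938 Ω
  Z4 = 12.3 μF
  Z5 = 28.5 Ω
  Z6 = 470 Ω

Step 1 — Angular frequency: ω = 2π·f = 2π·3600 = 2.262e+04 rad/s.
Step 2 — Component impedances:
  Z1: Z = R = 28 Ω
  Z2: Z = 1/(jωC) = -j/(ω·C) = 0 - j73.93 Ω
  Z3: Z = R = 938 Ω
  Z4: Z = 1/(jωC) = -j/(ω·C) = 0 - j3.594 Ω
  Z5: Z = R = 28.5 Ω
  Z6: Z = R = 470 Ω
Step 3 — Ladder network (open output): work backward from the far end, alternating series and parallel combinations. Z_in = 33.79 - j73.45 Ω = 80.85∠-65.3° Ω.
Step 4 — Power factor: PF = cos(φ) = Re(Z)/|Z| = 33.79/80.85 = 0.4179.
Step 5 — Type: Im(Z) = -73.45 ⇒ leading (phase φ = -65.3°).

PF = 0.4179 (leading, φ = -65.3°)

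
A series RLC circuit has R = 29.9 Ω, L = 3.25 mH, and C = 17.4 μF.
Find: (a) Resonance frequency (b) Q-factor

Step 1 — Resonance condition Im(Z)=0 gives ω₀ = 1/√(LC).
Step 2 — ω₀ = 1/√(0.00325·1.74e-05) = 4205 rad/s.
Step 3 — f₀ = ω₀/(2π) = 669.3 Hz.
Step 4 — Series Q: Q = ω₀L/R = 4205·0.00325/29.9 = 0.4571.

(a) f₀ = 669.3 Hz  (b) Q = 0.4571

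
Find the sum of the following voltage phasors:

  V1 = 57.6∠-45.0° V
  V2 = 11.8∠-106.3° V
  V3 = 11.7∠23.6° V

Step 1 — Convert each phasor to rectangular form:
  V1 = 57.6·(cos(-45.0°) + j·sin(-45.0°)) = 40.73 - j40.73 V
  V2 = 11.8·(cos(-106.3°) + j·sin(-106.3°)) = -3.312 - j11.33 V
  V3 = 11.7·(cos(23.6°) + j·sin(23.6°)) = 10.72 + j4.684 V
Step 2 — Sum components: V_total = 48.14 - j47.37 V.
Step 3 — Convert to polar: |V_total| = 67.54 V, ∠V_total = -44.5°.

V_total = 67.54∠-44.5° V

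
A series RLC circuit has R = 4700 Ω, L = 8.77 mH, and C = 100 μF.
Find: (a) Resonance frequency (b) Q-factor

Step 1 — Resonance condition Im(Z)=0 gives ω₀ = 1/√(LC).
Step 2 — ω₀ = 1/√(0.00877·0.0001) = 1068 rad/s.
Step 3 — f₀ = ω₀/(2π) = 169.9 Hz.
Step 4 — Series Q: Q = ω₀L/R = 1068·0.00877/4700 = 0.001993.

(a) f₀ = 169.9 Hz  (b) Q = 0.001993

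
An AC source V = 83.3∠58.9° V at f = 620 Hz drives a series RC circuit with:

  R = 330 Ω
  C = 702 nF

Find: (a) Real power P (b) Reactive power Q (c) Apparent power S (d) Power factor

Step 1 — Angular frequency: ω = 2π·f = 2π·620 = 3896 rad/s.
Step 2 — Component impedances:
  R: Z = R = 330 Ω
  C: Z = 1/(jωC) = -j/(ω·C) = 0 - j365.7 Ω
Step 3 — Series combination: Z_total = R + C = 330 - j365.7 Ω = 492.6∠-47.9° Ω.
Step 4 — Source phasor: V = 83.3∠58.9° V = 43.03 + j71.33 V.
Step 5 — Current: I = V / Z = -0.04898 + j0.1619 A = 0.1691∠106.8° A.
Step 6 — Complex power: S = V·I* = 9.438 - j10.46 VA.
Step 7 — Real power: P = Re(S) = 9.438 W.
Step 8 — Reactive power: Q = Im(S) = -10.46 VAR.
Step 9 — Apparent power: |S| = 14.09 VA.
Step 10 — Power factor: PF = P/|S| = 0.67 (leading).

(a) P = 9.438 W  (b) Q = -10.46 VAR  (c) S = 14.09 VA  (d) PF = 0.67 (leading)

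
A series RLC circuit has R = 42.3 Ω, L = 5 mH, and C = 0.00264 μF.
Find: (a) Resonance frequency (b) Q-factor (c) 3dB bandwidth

Step 1 — Resonance condition Im(Z)=0 gives ω₀ = 1/√(LC).
Step 2 — ω₀ = 1/√(0.005·2.64e-09) = 2.752e+05 rad/s.
Step 3 — f₀ = ω₀/(2π) = 4.381e+04 Hz.
Step 4 — Series Q: Q = ω₀L/R = 2.752e+05·0.005/42.3 = 32.53.
Step 5 — 3dB bandwidth: Δω = ω₀/Q = 8460 rad/s; BW = Δω/(2π) = 1346 Hz.

(a) f₀ = 4.381e+04 Hz  (b) Q = 32.53  (c) BW = 1346 Hz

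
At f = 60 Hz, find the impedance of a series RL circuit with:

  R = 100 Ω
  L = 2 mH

Step 1 — Angular frequency: ω = 2π·f = 2π·60 = 377 rad/s.
Step 2 — Component impedances:
  R: Z = R = 100 Ω
  L: Z = jωL = j·377·0.002 = 0 + j0.754 Ω
Step 3 — Series combination: Z_total = R + L = 100 + j0.754 Ω = 100∠0.4° Ω.

Z = 100 + j0.754 Ω = 100∠0.4° Ω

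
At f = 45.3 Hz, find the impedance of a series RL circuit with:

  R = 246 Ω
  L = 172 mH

Step 1 — Angular frequency: ω = 2π·f = 2π·45.3 = 284.6 rad/s.
Step 2 — Component impedances:
  R: Z = R = 246 Ω
  L: Z = jωL = j·284.6·0.172 = 0 + j48.96 Ω
Step 3 — Series combination: Z_total = R + L = 246 + j48.96 Ω = 250.8∠11.3° Ω.

Z = 246 + j48.96 Ω = 250.8∠11.3° Ω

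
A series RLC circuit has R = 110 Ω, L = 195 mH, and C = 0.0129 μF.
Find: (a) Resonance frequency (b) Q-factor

Step 1 — Resonance condition Im(Z)=0 gives ω₀ = 1/√(LC).
Step 2 — ω₀ = 1/√(0.195·1.29e-08) = 1.994e+04 rad/s.
Step 3 — f₀ = ω₀/(2π) = 3173 Hz.
Step 4 — Series Q: Q = ω₀L/R = 1.994e+04·0.195/110 = 35.35.

(a) f₀ = 3173 Hz  (b) Q = 35.35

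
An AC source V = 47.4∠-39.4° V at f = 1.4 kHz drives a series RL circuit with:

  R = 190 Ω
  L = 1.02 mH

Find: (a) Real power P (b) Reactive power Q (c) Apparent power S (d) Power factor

Step 1 — Angular frequency: ω = 2π·f = 2π·1400 = 8796 rad/s.
Step 2 — Component impedances:
  R: Z = R = 190 Ω
  L: Z = jωL = j·8796·0.00102 = 0 + j8.972 Ω
Step 3 — Series combination: Z_total = R + L = 190 + j8.972 Ω = 190.2∠2.7° Ω.
Step 4 — Source phasor: V = 47.4∠-39.4° V = 36.63 - j30.09 V.
Step 5 — Current: I = V / Z = 0.1849 - j0.1671 A = 0.2492∠-42.1° A.
Step 6 — Complex power: S = V·I* = 11.8 + j0.5572 VA.
Step 7 — Real power: P = Re(S) = 11.8 W.
Step 8 — Reactive power: Q = Im(S) = 0.5572 VAR.
Step 9 — Apparent power: |S| = 11.81 VA.
Step 10 — Power factor: PF = P/|S| = 0.9989 (lagging).

(a) P = 11.8 W  (b) Q = 0.5572 VAR  (c) S = 11.81 VA  (d) PF = 0.9989 (lagging)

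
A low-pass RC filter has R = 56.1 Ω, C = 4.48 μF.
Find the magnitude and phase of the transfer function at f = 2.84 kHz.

Step 1 — Angular frequency: ω = 2π·2840 = 1.784e+04 rad/s.
Step 2 — Transfer function: H(jω) = 1/(1 + jωRC).
Step 3 — Denominator: 1 + jωRC = 1 + j·1.784e+04·56.1·4.48e-06 = 1 + j4.485.
Step 4 — H = 0.04736 - j0.2124.
Step 5 — Magnitude: |H| = 0.2176 (-13.2 dB); phase: φ = -77.4°.

|H| = 0.2176 (-13.2 dB), φ = -77.4°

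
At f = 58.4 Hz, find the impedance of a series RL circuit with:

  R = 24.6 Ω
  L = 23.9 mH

Step 1 — Angular frequency: ω = 2π·f = 2π·58.4 = 366.9 rad/s.
Step 2 — Component impedances:
  R: Z = R = 24.6 Ω
  L: Z = jωL = j·366.9·0.0239 = 0 + j8.77 Ω
Step 3 — Series combination: Z_total = R + L = 24.6 + j8.77 Ω = 26.12∠19.6° Ω.

Z = 24.6 + j8.77 Ω = 26.12∠19.6° Ω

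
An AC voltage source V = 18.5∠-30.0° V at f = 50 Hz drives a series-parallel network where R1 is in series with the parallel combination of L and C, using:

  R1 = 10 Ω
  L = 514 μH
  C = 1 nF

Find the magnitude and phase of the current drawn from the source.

Step 1 — Angular frequency: ω = 2π·f = 2π·50 = 314.2 rad/s.
Step 2 — Component impedances:
  R1: Z = R = 10 Ω
  L: Z = jωL = j·314.2·0.000514 = 0 + j0.1615 Ω
  C: Z = 1/(jωC) = -j/(ω·C) = 0 - j3.183e+06 Ω
Step 3 — Parallel branch: L || C = 1/(1/L + 1/C) = 0 + j0.1615 Ω.
Step 4 — Series with R1: Z_total = R1 + (L || C) = 10 + j0.1615 Ω = 10∠0.9° Ω.
Step 5 — Source phasor: V = 18.5∠-30.0° V = 16.02 - j9.25 V.
Step 6 — Ohm's law: I = V / Z_total = (16.02 - j9.25) / (10 + j0.1615) = 1.587 - j0.9506 A.
Step 7 — Convert to polar: |I| = 1.85 A, ∠I = -30.9°.

I = 1.85∠-30.9° A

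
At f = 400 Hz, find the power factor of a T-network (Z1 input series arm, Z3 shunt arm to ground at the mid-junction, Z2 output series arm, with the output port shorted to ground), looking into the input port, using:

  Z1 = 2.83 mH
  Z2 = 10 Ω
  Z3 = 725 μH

Step 1 — Angular frequency: ω = 2π·f = 2π·400 = 2513 rad/s.
Step 2 — Component impedances:
  Z1: Z = jωL = j·2513·0.00283 = 0 + j7.113 Ω
  Z2: Z = R = 10 Ω
  Z3: Z = jωL = j·2513·0.000725 = 0 + j1.822 Ω
Step 3 — With the output port shorted to ground, the output series arm Z2 runs from the junction to ground; the shunt arm Z3 also runs from the junction to ground. They appear in parallel: Z3 || Z2 = 0.3213 + j1.764 Ω.
Step 4 — Series with input arm Z1: Z_in = Z1 + (Z3 || Z2) = 0.3213 + j8.876 Ω = 8.882∠87.9° Ω.
Step 5 — Power factor: PF = cos(φ) = Re(Z)/|Z| = 0.32134/8.882 = 0.03618.
Step 6 — Type: Im(Z) = 8.876 ⇒ lagging (phase φ = 87.9°).

PF = 0.03618 (lagging, φ = 87.9°)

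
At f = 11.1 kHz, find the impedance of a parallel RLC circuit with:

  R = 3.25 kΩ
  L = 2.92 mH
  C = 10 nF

Step 1 — Angular frequency: ω = 2π·f = 2π·1.11e+04 = 6.974e+04 rad/s.
Step 2 — Component impedances:
  R: Z = R = 3250 Ω
  L: Z = jωL = j·6.974e+04·0.00292 = 0 + j203.7 Ω
  C: Z = 1/(jωC) = -j/(ω·C) = 0 - j1434 Ω
Step 3 — Parallel combination: 1/Z_total = 1/R + 1/L + 1/C; Z_total = 17.24 + j236.1 Ω = 236.7∠85.8° Ω.

Z = 17.24 + j236.1 Ω = 236.7∠85.8° Ω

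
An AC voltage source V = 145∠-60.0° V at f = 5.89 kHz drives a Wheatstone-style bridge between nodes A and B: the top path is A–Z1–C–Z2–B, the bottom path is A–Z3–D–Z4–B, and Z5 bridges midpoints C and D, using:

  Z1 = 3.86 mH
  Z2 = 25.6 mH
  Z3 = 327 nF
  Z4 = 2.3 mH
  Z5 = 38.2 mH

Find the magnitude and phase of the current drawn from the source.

Step 1 — Angular frequency: ω = 2π·f = 2π·5890 = 3.701e+04 rad/s.
Step 2 — Component impedances:
  Z1: Z = jωL = j·3.701e+04·0.00386 = 0 + j142.9 Ω
  Z2: Z = jωL = j·3.701e+04·0.0256 = 0 + j947.4 Ω
  Z3: Z = 1/(jωC) = -j/(ω·C) = 0 - j82.63 Ω
  Z4: Z = jωL = j·3.701e+04·0.0023 = 0 + j85.12 Ω
  Z5: Z = jωL = j·3.701e+04·0.0382 = 0 + j1414 Ω
Step 3 — Bridge requires nodal analysis (the Z5 bridge couples midpoints C and D, so the two paths cannot be reduced to a simple series/parallel combination). Setting node B to ground and injecting 1 A at node A, the 3-node admittance system at A, C, D solves to V_A = Z_AB = 0 - j2.18 Ω = 2.18∠-90.0° Ω.
Step 4 — Source phasor: V = 145∠-60.0° V = 72.5 - j125.6 V.
Step 5 — Ohm's law: I = V / Z_total = (72.5 - j125.6) / (0 - j2.18) = 57.61 + j33.26 A.
Step 6 — Convert to polar: |I| = 66.53 A, ∠I = 30.0°.

I = 66.53∠30.0° A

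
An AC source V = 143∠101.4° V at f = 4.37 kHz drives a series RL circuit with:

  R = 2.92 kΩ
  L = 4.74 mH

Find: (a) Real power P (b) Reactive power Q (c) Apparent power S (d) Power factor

Step 1 — Angular frequency: ω = 2π·f = 2π·4370 = 2.746e+04 rad/s.
Step 2 — Component impedances:
  R: Z = R = 2920 Ω
  L: Z = jωL = j·2.746e+04·0.00474 = 0 + j130.1 Ω
Step 3 — Series combination: Z_total = R + L = 2920 + j130.1 Ω = 2923∠2.6° Ω.
Step 4 — Source phasor: V = 143∠101.4° V = -28.26 + j140.2 V.
Step 5 — Current: I = V / Z = -0.007525 + j0.04834 A = 0.04892∠98.8° A.
Step 6 — Complex power: S = V·I* = 6.989 + j0.3115 VA.
Step 7 — Real power: P = Re(S) = 6.989 W.
Step 8 — Reactive power: Q = Im(S) = 0.3115 VAR.
Step 9 — Apparent power: |S| = 6.996 VA.
Step 10 — Power factor: PF = P/|S| = 0.999 (lagging).

(a) P = 6.989 W  (b) Q = 0.3115 VAR  (c) S = 6.996 VA  (d) PF = 0.999 (lagging)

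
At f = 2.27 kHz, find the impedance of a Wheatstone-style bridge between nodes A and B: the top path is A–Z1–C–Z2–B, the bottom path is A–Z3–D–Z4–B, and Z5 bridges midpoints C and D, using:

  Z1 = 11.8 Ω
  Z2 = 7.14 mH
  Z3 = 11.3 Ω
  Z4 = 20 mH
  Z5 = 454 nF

Step 1 — Angular frequency: ω = 2π·f = 2π·2270 = 1.426e+04 rad/s.
Step 2 — Component impedances:
  Z1: Z = R = 11.8 Ω
  Z2: Z = jωL = j·1.426e+04·0.00714 = 0 + j101.8 Ω
  Z3: Z = R = 11.3 Ω
  Z4: Z = jωL = j·1.426e+04·0.02 = 0 + j285.3 Ω
  Z5: Z = 1/(jωC) = -j/(ω·C) = 0 - j154.4 Ω
Step 3 — Bridge requires nodal analysis (the Z5 bridge couples midpoints C and D, so the two paths cannot be reduced to a simple series/parallel combination). Setting node B to ground and injecting 1 A at node A, the 3-node admittance system at A, C, D solves to V_A = Z_AB = 7.179 + j74.92 Ω = 75.26∠84.5° Ω.

Z = 7.179 + j74.92 Ω = 75.26∠84.5° Ω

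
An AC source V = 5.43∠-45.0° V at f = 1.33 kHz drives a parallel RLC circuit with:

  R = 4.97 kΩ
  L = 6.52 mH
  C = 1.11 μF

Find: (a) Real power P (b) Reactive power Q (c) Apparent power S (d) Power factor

Step 1 — Angular frequency: ω = 2π·f = 2π·1330 = 8357 rad/s.
Step 2 — Component impedances:
  R: Z = R = 4970 Ω
  L: Z = jωL = j·8357·0.00652 = 0 + j54.49 Ω
  C: Z = 1/(jωC) = -j/(ω·C) = 0 - j107.8 Ω
Step 3 — Parallel combination: 1/Z_total = 1/R + 1/L + 1/C; Z_total = 2.44 + j110.1 Ω = 110.1∠88.7° Ω.
Step 4 — Source phasor: V = 5.43∠-45.0° V = 3.84 - j3.84 V.
Step 5 — Current: I = V / Z = -0.03408 - j0.03563 A = 0.0493∠-133.7° A.
Step 6 — Complex power: S = V·I* = 0.005933 + j0.2677 VA.
Step 7 — Real power: P = Re(S) = 0.005933 W.
Step 8 — Reactive power: Q = Im(S) = 0.2677 VAR.
Step 9 — Apparent power: |S| = 0.2677 VA.
Step 10 — Power factor: PF = P/|S| = 0.02216 (lagging).

(a) P = 0.005933 W  (b) Q = 0.2677 VAR  (c) S = 0.2677 VA  (d) PF = 0.02216 (lagging)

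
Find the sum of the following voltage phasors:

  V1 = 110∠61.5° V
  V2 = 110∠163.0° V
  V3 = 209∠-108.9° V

Step 1 — Convert each phasor to rectangular form:
  V1 = 110·(cos(61.5°) + j·sin(61.5°)) = 52.49 + j96.67 V
  V2 = 110·(cos(163.0°) + j·sin(163.0°)) = -105.2 + j32.16 V
  V3 = 209·(cos(-108.9°) + j·sin(-108.9°)) = -67.7 - j197.7 V
Step 2 — Sum components: V_total = -120.4 - j68.9 V.
Step 3 — Convert to polar: |V_total| = 138.7 V, ∠V_total = -150.2°.

V_total = 138.7∠-150.2° V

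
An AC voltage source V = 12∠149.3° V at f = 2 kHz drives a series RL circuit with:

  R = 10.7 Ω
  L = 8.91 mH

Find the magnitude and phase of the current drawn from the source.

Step 1 — Angular frequency: ω = 2π·f = 2π·2000 = 1.257e+04 rad/s.
Step 2 — Component impedances:
  R: Z = R = 10.7 Ω
  L: Z = jωL = j·1.257e+04·0.00891 = 0 + j112 Ω
Step 3 — Series combination: Z_total = R + L = 10.7 + j112 Ω = 112.5∠84.5° Ω.
Step 4 — Source phasor: V = 12∠149.3° V = -10.32 + j6.127 V.
Step 5 — Ohm's law: I = V / Z_total = (-10.32 + j6.127) / (10.7 + j112) = 0.0455 + j0.0965 A.
Step 6 — Convert to polar: |I| = 0.1067 A, ∠I = 64.8°.

I = 0.1067∠64.8° A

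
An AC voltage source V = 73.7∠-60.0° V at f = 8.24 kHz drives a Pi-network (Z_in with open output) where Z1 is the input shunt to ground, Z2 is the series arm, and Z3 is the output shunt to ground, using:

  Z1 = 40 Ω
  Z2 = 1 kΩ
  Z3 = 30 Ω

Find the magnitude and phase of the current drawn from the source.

Step 1 — Angular frequency: ω = 2π·f = 2π·8240 = 5.177e+04 rad/s.
Step 2 — Component impedances:
  Z1: Z = R = 40 Ω
  Z2: Z = R = 1000 Ω
  Z3: Z = R = 30 Ω
Step 3 — With open output, the series arm Z2 and the output shunt Z3 appear in series to ground: Z2 + Z3 = 1030 Ω.
Step 4 — Parallel with input shunt Z1: Z_in = Z1 || (Z2 + Z3) = 38.5 Ω = 38.5∠0.0° Ω.
Step 5 — Source phasor: V = 73.7∠-60.0° V = 36.85 - j63.83 V.
Step 6 — Ohm's law: I = V / Z_total = (36.85 - j63.83) / (38.5) = 0.957 - j1.658 A.
Step 7 — Convert to polar: |I| = 1.914 A, ∠I = -60.0°.

I = 1.914∠-60.0° A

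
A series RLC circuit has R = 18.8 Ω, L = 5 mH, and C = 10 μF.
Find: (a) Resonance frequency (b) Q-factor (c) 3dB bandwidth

Step 1 — Resonance condition Im(Z)=0 gives ω₀ = 1/√(LC).
Step 2 — ω₀ = 1/√(0.005·1e-05) = 4472 rad/s.
Step 3 — f₀ = ω₀/(2π) = 711.8 Hz.
Step 4 — Series Q: Q = ω₀L/R = 4472·0.005/18.8 = 1.189.
Step 5 — 3dB bandwidth: Δω = ω₀/Q = 3760 rad/s; BW = Δω/(2π) = 598.4 Hz.

(a) f₀ = 711.8 Hz  (b) Q = 1.189  (c) BW = 598.4 Hz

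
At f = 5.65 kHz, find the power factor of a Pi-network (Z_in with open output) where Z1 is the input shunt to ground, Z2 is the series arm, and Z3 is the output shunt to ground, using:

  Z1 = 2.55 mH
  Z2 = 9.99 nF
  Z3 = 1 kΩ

Step 1 — Angular frequency: ω = 2π·f = 2π·5650 = 3.55e+04 rad/s.
Step 2 — Component impedances:
  Z1: Z = jωL = j·3.55e+04·0.00255 = 0 + j90.52 Ω
  Z2: Z = 1/(jωC) = -j/(ω·C) = 0 - j2820 Ω
  Z3: Z = R = 1000 Ω
Step 3 — With open output, the series arm Z2 and the output shunt Z3 appear in series to ground: Z2 + Z3 = 1000 - j2820 Ω.
Step 4 — Parallel with input shunt Z1: Z_in = Z1 || (Z2 + Z3) = 0.97 + j93.17 Ω = 93.18∠89.4° Ω.
Step 5 — Power factor: PF = cos(φ) = Re(Z)/|Z| = 0.97/93.18 = 0.01041.
Step 6 — Type: Im(Z) = 93.17 ⇒ lagging (phase φ = 89.4°).

PF = 0.01041 (lagging, φ = 89.4°)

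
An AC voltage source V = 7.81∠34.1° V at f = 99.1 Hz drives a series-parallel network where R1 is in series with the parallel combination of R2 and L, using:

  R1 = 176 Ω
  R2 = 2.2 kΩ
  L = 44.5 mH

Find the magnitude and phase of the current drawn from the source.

Step 1 — Angular frequency: ω = 2π·f = 2π·99.1 = 622.7 rad/s.
Step 2 — Component impedances:
  R1: Z = R = 176 Ω
  R2: Z = R = 2200 Ω
  L: Z = jωL = j·622.7·0.0445 = 0 + j27.71 Ω
Step 3 — Parallel branch: R2 || L = 1/(1/R2 + 1/L) = 0.3489 + j27.7 Ω.
Step 4 — Series with R1: Z_total = R1 + (R2 || L) = 176.3 + j27.7 Ω = 178.5∠8.9° Ω.
Step 5 — Source phasor: V = 7.81∠34.1° V = 6.467 + j4.379 V.
Step 6 — Ohm's law: I = V / Z_total = (6.467 + j4.379) / (176.3 + j27.7) = 0.0396 + j0.01861 A.
Step 7 — Convert to polar: |I| = 0.04375 A, ∠I = 25.2°.

I = 0.04375∠25.2° A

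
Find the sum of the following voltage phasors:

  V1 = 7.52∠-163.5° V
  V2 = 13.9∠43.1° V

Step 1 — Convert each phasor to rectangular form:
  V1 = 7.52·(cos(-163.5°) + j·sin(-163.5°)) = -7.21 - j2.136 V
  V2 = 13.9·(cos(43.1°) + j·sin(43.1°)) = 10.15 + j9.498 V
Step 2 — Sum components: V_total = 2.939 + j7.362 V.
Step 3 — Convert to polar: |V_total| = 7.927 V, ∠V_total = 68.2°.

V_total = 7.927∠68.2° V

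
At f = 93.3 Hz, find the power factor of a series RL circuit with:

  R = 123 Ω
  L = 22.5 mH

Step 1 — Angular frequency: ω = 2π·f = 2π·93.3 = 586.2 rad/s.
Step 2 — Component impedances:
  R: Z = R = 123 Ω
  L: Z = jωL = j·586.2·0.0225 = 0 + j13.19 Ω
Step 3 — Series combination: Z_total = R + L = 123 + j13.19 Ω = 123.7∠6.1° Ω.
Step 4 — Power factor: PF = cos(φ) = Re(Z)/|Z| = 123/123.7 = 0.9943.
Step 5 — Type: Im(Z) = 13.19 ⇒ lagging (phase φ = 6.1°).

PF = 0.9943 (lagging, φ = 6.1°)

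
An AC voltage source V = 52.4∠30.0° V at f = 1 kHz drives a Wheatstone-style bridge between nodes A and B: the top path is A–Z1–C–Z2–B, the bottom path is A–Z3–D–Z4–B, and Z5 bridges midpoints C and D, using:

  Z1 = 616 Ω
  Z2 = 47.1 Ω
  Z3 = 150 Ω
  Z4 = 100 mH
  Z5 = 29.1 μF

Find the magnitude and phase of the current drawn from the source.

Step 1 — Angular frequency: ω = 2π·f = 2π·1000 = 6283 rad/s.
Step 2 — Component impedances:
  Z1: Z = R = 616 Ω
  Z2: Z = R = 47.1 Ω
  Z3: Z = R = 150 Ω
  Z4: Z = jωL = j·6283·0.1 = 0 + j628.3 Ω
  Z5: Z = 1/(jωC) = -j/(ω·C) = 0 - j5.469 Ω
Step 3 — Bridge requires nodal analysis (the Z5 bridge couples midpoints C and D, so the two paths cannot be reduced to a simple series/parallel combination). Setting node B to ground and injecting 1 A at node A, the 3-node admittance system at A, C, D solves to V_A = Z_AB = 168.1 + j0.02857 Ω = 168.1∠0.0° Ω.
Step 4 — Source phasor: V = 52.4∠30.0° V = 45.38 + j26.2 V.
Step 5 — Ohm's law: I = V / Z_total = (45.38 + j26.2) / (168.1 + j0.02857) = 0.2699 + j0.1558 A.
Step 6 — Convert to polar: |I| = 0.3116 A, ∠I = 30.0°.

I = 0.3116∠30.0° A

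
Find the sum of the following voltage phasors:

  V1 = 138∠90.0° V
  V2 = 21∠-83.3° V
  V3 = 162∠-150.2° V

Step 1 — Convert each phasor to rectangular form:
  V1 = 138·(cos(90.0°) + j·sin(90.0°)) = 0 + j138 V
  V2 = 21·(cos(-83.3°) + j·sin(-83.3°)) = 2.45 - j20.86 V
  V3 = 162·(cos(-150.2°) + j·sin(-150.2°)) = -140.6 - j80.51 V
Step 2 — Sum components: V_total = -138.1 + j36.63 V.
Step 3 — Convert to polar: |V_total| = 142.9 V, ∠V_total = 165.1°.

V_total = 142.9∠165.1° V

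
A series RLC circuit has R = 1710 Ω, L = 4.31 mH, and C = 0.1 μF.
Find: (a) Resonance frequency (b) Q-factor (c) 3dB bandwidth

Step 1 — Resonance: ω₀ = 1/√(LC) = 1/√(0.00431·1e-07) = 4.817e+04 rad/s.
Step 2 — f₀ = ω₀/(2π) = 7666 Hz.
Step 3 — Series Q: Q = ω₀L/R = 4.817e+04·0.00431/1710 = 0.1214.
Step 4 — Bandwidth: Δω = ω₀/Q = 3.968e+05 rad/s; BW = Δω/(2π) = 6.315e+04 Hz.

(a) f₀ = 7666 Hz  (b) Q = 0.1214  (c) BW = 6.315e+04 Hz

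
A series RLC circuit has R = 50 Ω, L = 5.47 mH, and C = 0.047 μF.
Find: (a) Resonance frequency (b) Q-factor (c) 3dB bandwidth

Step 1 — Resonance: ω₀ = 1/√(LC) = 1/√(0.00547·4.7e-08) = 6.237e+04 rad/s.
Step 2 — f₀ = ω₀/(2π) = 9926 Hz.
Step 3 — Series Q: Q = ω₀L/R = 6.237e+04·0.00547/50 = 6.823.
Step 4 — Bandwidth: Δω = ω₀/Q = 9141 rad/s; BW = Δω/(2π) = 1455 Hz.

(a) f₀ = 9926 Hz  (b) Q = 6.823  (c) BW = 1455 Hz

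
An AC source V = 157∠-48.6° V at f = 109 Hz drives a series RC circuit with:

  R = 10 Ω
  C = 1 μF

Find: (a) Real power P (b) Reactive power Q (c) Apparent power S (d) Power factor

Step 1 — Angular frequency: ω = 2π·f = 2π·109 = 684.9 rad/s.
Step 2 — Component impedances:
  R: Z = R = 10 Ω
  C: Z = 1/(jωC) = -j/(ω·C) = 0 - j1460 Ω
Step 3 — Series combination: Z_total = R + C = 10 - j1460 Ω = 1460∠-89.6° Ω.
Step 4 — Source phasor: V = 157∠-48.6° V = 103.8 - j117.8 V.
Step 5 — Current: I = V / Z = 0.08114 + j0.07055 A = 0.1075∠41.0° A.
Step 6 — Complex power: S = V·I* = 0.1156 - j16.88 VA.
Step 7 — Real power: P = Re(S) = 0.1156 W.
Step 8 — Reactive power: Q = Im(S) = -16.88 VAR.
Step 9 — Apparent power: |S| = 16.88 VA.
Step 10 — Power factor: PF = P/|S| = 0.006849 (leading).

(a) P = 0.1156 W  (b) Q = -16.88 VAR  (c) S = 16.88 VA  (d) PF = 0.006849 (leading)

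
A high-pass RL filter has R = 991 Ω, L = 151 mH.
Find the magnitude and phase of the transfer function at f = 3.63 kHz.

Step 1 — Angular frequency: ω = 2π·3630 = 2.281e+04 rad/s.
Step 2 — Transfer function: H(jω) = jωL/(R + jωL).
Step 3 — Numerator jωL = j·3444; denominator R + jωL = 991 + j3444.
Step 4 — H = 0.9235 + j0.2657.
Step 5 — Magnitude: |H| = 0.961 (-0.3 dB); phase: φ = 16.1°.

|H| = 0.961 (-0.3 dB), φ = 16.1°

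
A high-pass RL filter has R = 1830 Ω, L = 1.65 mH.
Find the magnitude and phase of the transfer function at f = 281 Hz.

Step 1 — Angular frequency: ω = 2π·281 = 1766 rad/s.
Step 2 — Transfer function: H(jω) = jωL/(R + jωL).
Step 3 — Numerator jωL = j·2.913; denominator R + jωL = 1830 + j2.913.
Step 4 — H = 2.534e-06 + j0.001592.
Step 5 — Magnitude: |H| = 0.001592 (-56.0 dB); phase: φ = 89.9°.

|H| = 0.001592 (-56.0 dB), φ = 89.9°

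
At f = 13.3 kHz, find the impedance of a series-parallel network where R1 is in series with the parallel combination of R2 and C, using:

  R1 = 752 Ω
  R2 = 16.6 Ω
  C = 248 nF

Step 1 — Angular frequency: ω = 2π·f = 2π·1.33e+04 = 8.357e+04 rad/s.
Step 2 — Component impedances:
  R1: Z = R = 752 Ω
  R2: Z = R = 16.6 Ω
  C: Z = 1/(jωC) = -j/(ω·C) = 0 - j48.25 Ω
Step 3 — Parallel branch: R2 || C = 1/(1/R2 + 1/C) = 14.84 - j5.106 Ω.
Step 4 — Series with R1: Z_total = R1 + (R2 || C) = 766.8 - j5.106 Ω = 766.9∠-0.4° Ω.

Z = 766.8 - j5.106 Ω = 766.9∠-0.4° Ω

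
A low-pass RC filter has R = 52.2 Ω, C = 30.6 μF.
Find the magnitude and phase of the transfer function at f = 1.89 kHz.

Step 1 — Angular frequency: ω = 2π·1890 = 1.188e+04 rad/s.
Step 2 — Transfer function: H(jω) = 1/(1 + jωRC).
Step 3 — Denominator: 1 + jωRC = 1 + j·1.188e+04·52.2·3.06e-05 = 1 + j18.97.
Step 4 — H = 0.002772 - j0.05257.
Step 5 — Magnitude: |H| = 0.05265 (-25.6 dB); phase: φ = -87.0°.

|H| = 0.05265 (-25.6 dB), φ = -87.0°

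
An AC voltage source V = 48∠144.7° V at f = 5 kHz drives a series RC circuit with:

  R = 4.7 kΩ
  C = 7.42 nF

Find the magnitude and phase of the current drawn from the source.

Step 1 — Angular frequency: ω = 2π·f = 2π·5000 = 3.142e+04 rad/s.
Step 2 — Component impedances:
  R: Z = R = 4700 Ω
  C: Z = 1/(jωC) = -j/(ω·C) = 0 - j4290 Ω
Step 3 — Series combination: Z_total = R + C = 4700 - j4290 Ω = 6363∠-42.4° Ω.
Step 4 — Source phasor: V = 48∠144.7° V = -39.17 + j27.74 V.
Step 5 — Ohm's law: I = V / Z_total = (-39.17 + j27.74) / (4700 - j4290) = -0.007485 - j0.0009308 A.
Step 6 — Convert to polar: |I| = 0.007543 A, ∠I = -172.9°.

I = 0.007543∠-172.9° A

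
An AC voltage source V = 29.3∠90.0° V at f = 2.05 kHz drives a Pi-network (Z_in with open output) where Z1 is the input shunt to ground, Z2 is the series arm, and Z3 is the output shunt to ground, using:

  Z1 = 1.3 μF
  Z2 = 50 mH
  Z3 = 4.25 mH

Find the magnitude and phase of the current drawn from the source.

Step 1 — Angular frequency: ω = 2π·f = 2π·2050 = 1.288e+04 rad/s.
Step 2 — Component impedances:
  Z1: Z = 1/(jωC) = -j/(ω·C) = 0 - j59.72 Ω
  Z2: Z = jωL = j·1.288e+04·0.05 = 0 + j644 Ω
  Z3: Z = jωL = j·1.288e+04·0.00425 = 0 + j54.74 Ω
Step 3 — With open output, the series arm Z2 and the output shunt Z3 appear in series to ground: Z2 + Z3 = 0 + j698.8 Ω.
Step 4 — Parallel with input shunt Z1: Z_in = Z1 || (Z2 + Z3) = 0 - j65.3 Ω = 65.3∠-90.0° Ω.
Step 5 — Source phasor: V = 29.3∠90.0° V = 0 + j29.3 V.
Step 6 — Ohm's law: I = V / Z_total = (0 + j29.3) / (0 - j65.3) = -0.4487 A.
Step 7 — Convert to polar: |I| = 0.4487 A, ∠I = 180.0°.

I = 0.4487∠180.0° A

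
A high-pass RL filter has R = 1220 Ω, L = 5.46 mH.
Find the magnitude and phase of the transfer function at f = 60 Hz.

Step 1 — Angular frequency: ω = 2π·60 = 377 rad/s.
Step 2 — Transfer function: H(jω) = jωL/(R + jωL).
Step 3 — Numerator jωL = j·2.058; denominator R + jωL = 1220 + j2.058.
Step 4 — H = 2.847e-06 + j0.001687.
Step 5 — Magnitude: |H| = 0.001687 (-55.5 dB); phase: φ = 89.9°.

|H| = 0.001687 (-55.5 dB), φ = 89.9°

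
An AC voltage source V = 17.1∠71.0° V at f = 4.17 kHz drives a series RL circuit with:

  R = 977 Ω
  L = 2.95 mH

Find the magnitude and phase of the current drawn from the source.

Step 1 — Angular frequency: ω = 2π·f = 2π·4170 = 2.62e+04 rad/s.
Step 2 — Component impedances:
  R: Z = R = 977 Ω
  L: Z = jωL = j·2.62e+04·0.00295 = 0 + j77.29 Ω
Step 3 — Series combination: Z_total = R + L = 977 + j77.29 Ω = 980.1∠4.5° Ω.
Step 4 — Source phasor: V = 17.1∠71.0° V = 5.567 + j16.17 V.
Step 5 — Ohm's law: I = V / Z_total = (5.567 + j16.17) / (977 + j77.29) = 0.006964 + j0.016 A.
Step 6 — Convert to polar: |I| = 0.01745 A, ∠I = 66.5°.

I = 0.01745∠66.5° A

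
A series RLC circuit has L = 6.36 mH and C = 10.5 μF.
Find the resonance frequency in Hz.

Step 1 — Resonance condition Im(Z)=0 gives ω₀ = 1/√(LC).
Step 2 — ω₀ = 1/√(0.00636·1.05e-05) = 3870 rad/s.
Step 3 — f₀ = ω₀/(2π) = 615.9 Hz.

f₀ = 615.9 Hz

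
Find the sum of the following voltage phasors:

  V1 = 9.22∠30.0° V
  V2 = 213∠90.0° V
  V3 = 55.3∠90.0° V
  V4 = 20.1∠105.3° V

Step 1 — Convert each phasor to rectangular form:
  V1 = 9.22·(cos(30.0°) + j·sin(30.0°)) = 7.985 + j4.61 V
  V2 = 213·(cos(90.0°) + j·sin(90.0°)) = 0 + j213 V
  V3 = 55.3·(cos(90.0°) + j·sin(90.0°)) = 0 + j55.3 V
  V4 = 20.1·(cos(105.3°) + j·sin(105.3°)) = -5.304 + j19.39 V
Step 2 — Sum components: V_total = 2.681 + j292.3 V.
Step 3 — Convert to polar: |V_total| = 292.3 V, ∠V_total = 89.5°.

V_total = 292.3∠89.5° V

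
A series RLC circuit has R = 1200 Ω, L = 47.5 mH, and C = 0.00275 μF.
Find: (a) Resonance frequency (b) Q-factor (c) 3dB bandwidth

Step 1 — Resonance: ω₀ = 1/√(LC) = 1/√(0.0475·2.75e-09) = 8.75e+04 rad/s.
Step 2 — f₀ = ω₀/(2π) = 1.393e+04 Hz.
Step 3 — Series Q: Q = ω₀L/R = 8.75e+04·0.0475/1200 = 3.463.
Step 4 — Bandwidth: Δω = ω₀/Q = 2.526e+04 rad/s; BW = Δω/(2π) = 4021 Hz.

(a) f₀ = 1.393e+04 Hz  (b) Q = 3.463  (c) BW = 4021 Hz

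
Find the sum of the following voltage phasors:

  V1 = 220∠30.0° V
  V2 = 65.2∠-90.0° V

Step 1 — Convert each phasor to rectangular form:
  V1 = 220·(cos(30.0°) + j·sin(30.0°)) = 190.5 + j110 V
  V2 = 65.2·(cos(-90.0°) + j·sin(-90.0°)) = 0 - j65.2 V
Step 2 — Sum components: V_total = 190.5 + j44.8 V.
Step 3 — Convert to polar: |V_total| = 195.7 V, ∠V_total = 13.2°.

V_total = 195.7∠13.2° V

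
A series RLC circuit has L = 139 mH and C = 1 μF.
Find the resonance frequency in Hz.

Step 1 — Resonance condition Im(Z)=0 gives ω₀ = 1/√(LC).
Step 2 — ω₀ = 1/√(0.139·1e-06) = 2682 rad/s.
Step 3 — f₀ = ω₀/(2π) = 426.9 Hz.

f₀ = 426.9 Hz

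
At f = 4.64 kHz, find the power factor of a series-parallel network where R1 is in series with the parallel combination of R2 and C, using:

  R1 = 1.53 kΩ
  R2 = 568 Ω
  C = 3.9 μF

Step 1 — Angular frequency: ω = 2π·f = 2π·4640 = 2.915e+04 rad/s.
Step 2 — Component impedances:
  R1: Z = R = 1530 Ω
  R2: Z = R = 568 Ω
  C: Z = 1/(jωC) = -j/(ω·C) = 0 - j8.795 Ω
Step 3 — Parallel branch: R2 || C = 1/(1/R2 + 1/C) = 0.1362 - j8.793 Ω.
Step 4 — Series with R1: Z_total = R1 + (R2 || C) = 1530 - j8.793 Ω = 1530∠-0.3° Ω.
Step 5 — Power factor: PF = cos(φ) = Re(Z)/|Z| = 1530/1530 = 1.
Step 6 — Type: Im(Z) = -8.793 ⇒ leading (phase φ = -0.3°).

PF = 1 (leading, φ = -0.3°)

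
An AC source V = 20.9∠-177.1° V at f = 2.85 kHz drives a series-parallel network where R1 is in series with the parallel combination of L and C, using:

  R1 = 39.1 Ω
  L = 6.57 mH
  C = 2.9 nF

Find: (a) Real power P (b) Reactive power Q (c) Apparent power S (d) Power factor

Step 1 — Angular frequency: ω = 2π·f = 2π·2850 = 1.791e+04 rad/s.
Step 2 — Component impedances:
  R1: Z = R = 39.1 Ω
  L: Z = jωL = j·1.791e+04·0.00657 = 0 + j117.6 Ω
  C: Z = 1/(jωC) = -j/(ω·C) = 0 - j1.926e+04 Ω
Step 3 — Parallel branch: L || C = 1/(1/L + 1/C) = 0 + j118.4 Ω.
Step 4 — Series with R1: Z_total = R1 + (L || C) = 39.1 + j118.4 Ω = 124.7∠71.7° Ω.
Step 5 — Source phasor: V = 20.9∠-177.1° V = -20.87 - j1.057 V.
Step 6 — Current: I = V / Z = -0.06057 + j0.1563 A = 0.1677∠111.2° A.
Step 7 — Complex power: S = V·I* = 1.099 + j3.327 VA.
Step 8 — Real power: P = Re(S) = 1.099 W.
Step 9 — Reactive power: Q = Im(S) = 3.327 VAR.
Step 10 — Apparent power: |S| = 3.504 VA.
Step 11 — Power factor: PF = P/|S| = 0.3136 (lagging).

(a) P = 1.099 W  (b) Q = 3.327 VAR  (c) S = 3.504 VA  (d) PF = 0.3136 (lagging)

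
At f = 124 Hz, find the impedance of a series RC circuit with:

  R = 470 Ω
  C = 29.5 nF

Step 1 — Angular frequency: ω = 2π·f = 2π·124 = 779.1 rad/s.
Step 2 — Component impedances:
  R: Z = R = 470 Ω
  C: Z = 1/(jωC) = -j/(ω·C) = 0 - j4.351e+04 Ω
Step 3 — Series combination: Z_total = R + C = 470 - j4.351e+04 Ω = 4.351e+04∠-89.4° Ω.

Z = 470 - j4.351e+04 Ω = 4.351e+04∠-89.4° Ω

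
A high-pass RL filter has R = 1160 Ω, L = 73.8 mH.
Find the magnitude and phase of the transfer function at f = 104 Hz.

Step 1 — Angular frequency: ω = 2π·104 = 653.5 rad/s.
Step 2 — Transfer function: H(jω) = jωL/(R + jωL).
Step 3 — Numerator jωL = j·48.22; denominator R + jωL = 1160 + j48.22.
Step 4 — H = 0.001725 + j0.0415.
Step 5 — Magnitude: |H| = 0.04154 (-27.6 dB); phase: φ = 87.6°.

|H| = 0.04154 (-27.6 dB), φ = 87.6°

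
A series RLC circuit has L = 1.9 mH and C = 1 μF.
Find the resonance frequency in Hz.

Step 1 — Resonance condition Im(Z)=0 gives ω₀ = 1/√(LC).
Step 2 — ω₀ = 1/√(0.0019·1e-06) = 2.294e+04 rad/s.
Step 3 — f₀ = ω₀/(2π) = 3651 Hz.

f₀ = 3651 Hz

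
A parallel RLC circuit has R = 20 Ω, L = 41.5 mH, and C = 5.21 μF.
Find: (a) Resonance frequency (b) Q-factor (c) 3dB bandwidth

Step 1 — Resonance: ω₀ = 1/√(LC) = 1/√(0.0415·5.21e-06) = 2151 rad/s.
Step 2 — f₀ = ω₀/(2π) = 342.3 Hz.
Step 3 — Parallel Q: Q = R/(ω₀L) = 20/(2151·0.0415) = 0.2241.
Step 4 — Bandwidth: Δω = ω₀/Q = 9597 rad/s; BW = Δω/(2π) = 1527 Hz.

(a) f₀ = 342.3 Hz  (b) Q = 0.2241  (c) BW = 1527 Hz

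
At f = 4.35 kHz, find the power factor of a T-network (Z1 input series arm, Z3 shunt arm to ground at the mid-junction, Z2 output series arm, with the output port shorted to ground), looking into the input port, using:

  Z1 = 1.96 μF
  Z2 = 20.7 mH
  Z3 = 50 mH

Step 1 — Angular frequency: ω = 2π·f = 2π·4350 = 2.733e+04 rad/s.
Step 2 — Component impedances:
  Z1: Z = 1/(jωC) = -j/(ω·C) = 0 - j18.67 Ω
  Z2: Z = jωL = j·2.733e+04·0.0207 = 0 + j565.8 Ω
  Z3: Z = jωL = j·2.733e+04·0.05 = 0 + j1367 Ω
Step 3 — With the output port shorted to ground, the output series arm Z2 runs from the junction to ground; the shunt arm Z3 also runs from the junction to ground. They appear in parallel: Z3 || Z2 = 0 + j400.1 Ω.
Step 4 — Series with input arm Z1: Z_in = Z1 + (Z3 || Z2) = 0 + j381.5 Ω = 381.5∠90.0° Ω.
Step 5 — Power factor: PF = cos(φ) = Re(Z)/|Z| = 0/381.5 = 0.
Step 6 — Type: Im(Z) = 381.5 ⇒ lagging (phase φ = 90.0°).

PF = 0 (lagging, φ = 90.0°)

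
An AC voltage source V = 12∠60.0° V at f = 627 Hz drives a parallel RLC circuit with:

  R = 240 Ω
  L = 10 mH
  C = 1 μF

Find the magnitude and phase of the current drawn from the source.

Step 1 — Angular frequency: ω = 2π·f = 2π·627 = 3940 rad/s.
Step 2 — Component impedances:
  R: Z = R = 240 Ω
  L: Z = jωL = j·3940·0.01 = 0 + j39.4 Ω
  C: Z = 1/(jωC) = -j/(ω·C) = 0 - j253.8 Ω
Step 3 — Parallel combination: 1/Z_total = 1/R + 1/L + 1/C; Z_total = 8.731 + j44.94 Ω = 45.78∠79.0° Ω.
Step 4 — Source phasor: V = 12∠60.0° V = 6 + j10.39 V.
Step 5 — Ohm's law: I = V / Z_total = (6 + j10.39) / (8.731 + j44.94) = 0.2479 - j0.08536 A.
Step 6 — Convert to polar: |I| = 0.2621 A, ∠I = -19.0°.

I = 0.2621∠-19.0° A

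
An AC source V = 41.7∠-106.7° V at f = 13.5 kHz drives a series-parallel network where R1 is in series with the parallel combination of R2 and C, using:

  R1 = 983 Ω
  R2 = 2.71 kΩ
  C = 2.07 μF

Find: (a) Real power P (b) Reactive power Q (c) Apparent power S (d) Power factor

Step 1 — Angular frequency: ω = 2π·f = 2π·1.35e+04 = 8.482e+04 rad/s.
Step 2 — Component impedances:
  R1: Z = R = 983 Ω
  R2: Z = R = 2710 Ω
  C: Z = 1/(jωC) = -j/(ω·C) = 0 - j5.695 Ω
Step 3 — Parallel branch: R2 || C = 1/(1/R2 + 1/C) = 0.01197 - j5.695 Ω.
Step 4 — Series with R1: Z_total = R1 + (R2 || C) = 983 - j5.695 Ω = 983∠-0.3° Ω.
Step 5 — Source phasor: V = 41.7∠-106.7° V = -11.98 - j39.94 V.
Step 6 — Current: I = V / Z = -0.01195 - j0.0407 A = 0.04242∠-106.4° A.
Step 7 — Complex power: S = V·I* = 1.769 - j0.01025 VA.
Step 8 — Real power: P = Re(S) = 1.769 W.
Step 9 — Reactive power: Q = Im(S) = -0.01025 VAR.
Step 10 — Apparent power: |S| = 1.769 VA.
Step 11 — Power factor: PF = P/|S| = 1 (leading).

(a) P = 1.769 W  (b) Q = -0.01025 VAR  (c) S = 1.769 VA  (d) PF = 1 (leading)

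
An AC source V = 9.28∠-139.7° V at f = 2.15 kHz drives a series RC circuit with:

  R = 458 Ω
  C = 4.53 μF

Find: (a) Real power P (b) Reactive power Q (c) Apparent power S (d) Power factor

Step 1 — Angular frequency: ω = 2π·f = 2π·2150 = 1.351e+04 rad/s.
Step 2 — Component impedances:
  R: Z = R = 458 Ω
  C: Z = 1/(jωC) = -j/(ω·C) = 0 - j16.34 Ω
Step 3 — Series combination: Z_total = R + C = 458 - j16.34 Ω = 458.3∠-2.0° Ω.
Step 4 — Source phasor: V = 9.28∠-139.7° V = -7.078 - j6.002 V.
Step 5 — Current: I = V / Z = -0.01497 - j0.01364 A = 0.02025∠-137.7° A.
Step 6 — Complex power: S = V·I* = 0.1878 - j0.0067 VA.
Step 7 — Real power: P = Re(S) = 0.1878 W.
Step 8 — Reactive power: Q = Im(S) = -0.0067 VAR.
Step 9 — Apparent power: |S| = 0.1879 VA.
Step 10 — Power factor: PF = P/|S| = 0.9994 (leading).

(a) P = 0.1878 W  (b) Q = -0.0067 VAR  (c) S = 0.1879 VA  (d) PF = 0.9994 (leading)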